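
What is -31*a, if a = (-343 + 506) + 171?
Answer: -10354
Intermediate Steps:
a = 334 (a = 163 + 171 = 334)
-31*a = -31*334 = -10354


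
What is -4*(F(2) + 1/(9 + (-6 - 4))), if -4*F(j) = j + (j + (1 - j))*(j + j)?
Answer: 10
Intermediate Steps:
F(j) = -3*j/4 (F(j) = -(j + (j + (1 - j))*(j + j))/4 = -(j + 1*(2*j))/4 = -(j + 2*j)/4 = -3*j/4)
-4*(F(2) + 1/(9 + (-6 - 4))) = -4*(-¾*2 + 1/(9 + (-6 - 4))) = -4*(-3/2 + 1/(9 - 10)) = -4*(-3/2 + 1/(-1)) = -4*(-3/2 - 1) = -4*(-5/2) = 10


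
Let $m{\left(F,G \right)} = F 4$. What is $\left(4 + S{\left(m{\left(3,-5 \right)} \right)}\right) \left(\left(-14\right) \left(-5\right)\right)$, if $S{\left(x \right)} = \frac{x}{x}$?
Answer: $350$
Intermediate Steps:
$m{\left(F,G \right)} = 4 F$
$S{\left(x \right)} = 1$
$\left(4 + S{\left(m{\left(3,-5 \right)} \right)}\right) \left(\left(-14\right) \left(-5\right)\right) = \left(4 + 1\right) \left(\left(-14\right) \left(-5\right)\right) = 5 \cdot 70 = 350$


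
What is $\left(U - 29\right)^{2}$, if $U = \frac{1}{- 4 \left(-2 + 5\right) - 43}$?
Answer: $\frac{2547216}{3025} \approx 842.05$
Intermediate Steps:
$U = - \frac{1}{55}$ ($U = \frac{1}{\left(-4\right) 3 - 43} = \frac{1}{-12 - 43} = \frac{1}{-55} = - \frac{1}{55} \approx -0.018182$)
$\left(U - 29\right)^{2} = \left(- \frac{1}{55} - 29\right)^{2} = \left(- \frac{1596}{55}\right)^{2} = \frac{2547216}{3025}$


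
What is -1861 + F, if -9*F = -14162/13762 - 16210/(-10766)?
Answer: -9847741243/5291489 ≈ -1861.1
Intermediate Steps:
F = -280214/5291489 (F = -(-14162/13762 - 16210/(-10766))/9 = -(-14162*1/13762 - 16210*(-1/10766))/9 = -(-7081/6881 + 8105/5383)/9 = -⅑*2521926/5291489 = -280214/5291489 ≈ -0.052956)
-1861 + F = -1861 - 280214/5291489 = -9847741243/5291489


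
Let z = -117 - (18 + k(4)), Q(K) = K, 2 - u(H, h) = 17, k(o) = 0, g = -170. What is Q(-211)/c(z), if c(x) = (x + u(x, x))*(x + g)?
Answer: -211/45750 ≈ -0.0046120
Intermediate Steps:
u(H, h) = -15 (u(H, h) = 2 - 1*17 = 2 - 17 = -15)
z = -135 (z = -117 - (18 + 0) = -117 - 1*18 = -117 - 18 = -135)
c(x) = (-170 + x)*(-15 + x) (c(x) = (x - 15)*(x - 170) = (-15 + x)*(-170 + x) = (-170 + x)*(-15 + x))
Q(-211)/c(z) = -211/(2550 + (-135)**2 - 185*(-135)) = -211/(2550 + 18225 + 24975) = -211/45750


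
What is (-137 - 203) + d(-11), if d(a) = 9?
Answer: -331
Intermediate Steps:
(-137 - 203) + d(-11) = (-137 - 203) + 9 = -340 + 9 = -331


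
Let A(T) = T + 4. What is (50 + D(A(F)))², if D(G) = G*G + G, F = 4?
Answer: 14884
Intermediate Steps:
A(T) = 4 + T
D(G) = G + G² (D(G) = G² + G = G + G²)
(50 + D(A(F)))² = (50 + (4 + 4)*(1 + (4 + 4)))² = (50 + 8*(1 + 8))² = (50 + 8*9)² = (50 + 72)² = 122² = 14884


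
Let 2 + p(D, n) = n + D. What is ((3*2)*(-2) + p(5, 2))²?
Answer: 49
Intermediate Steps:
p(D, n) = -2 + D + n (p(D, n) = -2 + (n + D) = -2 + (D + n) = -2 + D + n)
((3*2)*(-2) + p(5, 2))² = ((3*2)*(-2) + (-2 + 5 + 2))² = (6*(-2) + 5)² = (-12 + 5)² = (-7)² = 49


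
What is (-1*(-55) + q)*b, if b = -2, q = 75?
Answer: -260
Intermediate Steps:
(-1*(-55) + q)*b = (-1*(-55) + 75)*(-2) = (55 + 75)*(-2) = 130*(-2) = -260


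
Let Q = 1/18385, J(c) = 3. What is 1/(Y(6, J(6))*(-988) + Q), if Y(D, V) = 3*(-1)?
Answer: 18385/54493141 ≈ 0.00033738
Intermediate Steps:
Y(D, V) = -3
Q = 1/18385 ≈ 5.4392e-5
1/(Y(6, J(6))*(-988) + Q) = 1/(-3*(-988) + 1/18385) = 1/(2964 + 1/18385) = 1/(54493141/18385) = 18385/54493141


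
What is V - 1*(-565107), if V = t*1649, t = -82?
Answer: 429889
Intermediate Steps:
V = -135218 (V = -82*1649 = -135218)
V - 1*(-565107) = -135218 - 1*(-565107) = -135218 + 565107 = 429889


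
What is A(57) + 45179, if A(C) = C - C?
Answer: 45179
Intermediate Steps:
A(C) = 0
A(57) + 45179 = 0 + 45179 = 45179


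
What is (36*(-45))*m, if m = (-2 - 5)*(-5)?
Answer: -56700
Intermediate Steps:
m = 35 (m = -7*(-5) = 35)
(36*(-45))*m = (36*(-45))*35 = -1620*35 = -56700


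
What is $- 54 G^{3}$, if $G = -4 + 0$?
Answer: $3456$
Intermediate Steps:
$G = -4$
$- 54 G^{3} = - 54 \left(-4\right)^{3} = \left(-54\right) \left(-64\right) = 3456$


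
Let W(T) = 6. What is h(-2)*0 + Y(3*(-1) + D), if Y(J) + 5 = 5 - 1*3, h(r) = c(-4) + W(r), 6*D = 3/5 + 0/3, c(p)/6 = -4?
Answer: -3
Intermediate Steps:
c(p) = -24 (c(p) = 6*(-4) = -24)
D = ⅒ (D = (3/5 + 0/3)/6 = (3*(⅕) + 0*(⅓))/6 = (⅗ + 0)/6 = (⅙)*(⅗) = ⅒ ≈ 0.10000)
h(r) = -18 (h(r) = -24 + 6 = -18)
Y(J) = -3 (Y(J) = -5 + (5 - 1*3) = -5 + (5 - 3) = -5 + 2 = -3)
h(-2)*0 + Y(3*(-1) + D) = -18*0 - 3 = 0 - 3 = -3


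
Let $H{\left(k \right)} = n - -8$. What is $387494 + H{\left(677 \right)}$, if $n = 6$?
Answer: $387508$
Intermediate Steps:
$H{\left(k \right)} = 14$ ($H{\left(k \right)} = 6 - -8 = 6 + 8 = 14$)
$387494 + H{\left(677 \right)} = 387494 + 14 = 387508$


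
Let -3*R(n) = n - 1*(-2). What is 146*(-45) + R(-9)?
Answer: -19703/3 ≈ -6567.7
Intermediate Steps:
R(n) = -⅔ - n/3 (R(n) = -(n - 1*(-2))/3 = -(n + 2)/3 = -(2 + n)/3 = -⅔ - n/3)
146*(-45) + R(-9) = 146*(-45) + (-⅔ - ⅓*(-9)) = -6570 + (-⅔ + 3) = -6570 + 7/3 = -19703/3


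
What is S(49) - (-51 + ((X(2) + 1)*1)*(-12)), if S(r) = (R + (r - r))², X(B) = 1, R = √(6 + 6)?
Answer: 87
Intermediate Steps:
R = 2*√3 (R = √12 = 2*√3 ≈ 3.4641)
S(r) = 12 (S(r) = (2*√3 + (r - r))² = (2*√3 + 0)² = (2*√3)² = 12)
S(49) - (-51 + ((X(2) + 1)*1)*(-12)) = 12 - (-51 + ((1 + 1)*1)*(-12)) = 12 - (-51 + (2*1)*(-12)) = 12 - (-51 + 2*(-12)) = 12 - (-51 - 24) = 12 - 1*(-75) = 12 + 75 = 87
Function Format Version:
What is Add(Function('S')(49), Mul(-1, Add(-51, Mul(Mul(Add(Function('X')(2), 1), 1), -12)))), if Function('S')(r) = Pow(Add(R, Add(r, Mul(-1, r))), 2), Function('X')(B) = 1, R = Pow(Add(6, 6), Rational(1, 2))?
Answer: 87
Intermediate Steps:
R = Mul(2, Pow(3, Rational(1, 2))) (R = Pow(12, Rational(1, 2)) = Mul(2, Pow(3, Rational(1, 2))) ≈ 3.4641)
Function('S')(r) = 12 (Function('S')(r) = Pow(Add(Mul(2, Pow(3, Rational(1, 2))), Add(r, Mul(-1, r))), 2) = Pow(Add(Mul(2, Pow(3, Rational(1, 2))), 0), 2) = Pow(Mul(2, Pow(3, Rational(1, 2))), 2) = 12)
Add(Function('S')(49), Mul(-1, Add(-51, Mul(Mul(Add(Function('X')(2), 1), 1), -12)))) = Add(12, Mul(-1, Add(-51, Mul(Mul(Add(1, 1), 1), -12)))) = Add(12, Mul(-1, Add(-51, Mul(Mul(2, 1), -12)))) = Add(12, Mul(-1, Add(-51, Mul(2, -12)))) = Add(12, Mul(-1, Add(-51, -24))) = Add(12, Mul(-1, -75)) = Add(12, 75) = 87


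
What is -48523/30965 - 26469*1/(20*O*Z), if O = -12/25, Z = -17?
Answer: -81130543/495440 ≈ -163.75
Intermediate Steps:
O = -12/25 (O = -12*1/25 = -12/25 ≈ -0.48000)
-48523/30965 - 26469*1/(20*O*Z) = -48523/30965 - 26469/((20*(-17))*(-12/25)) = -48523*1/30965 - 26469/((-340*(-12/25))) = -48523/30965 - 26469/816/5 = -48523/30965 - 26469*5/816 = -48523/30965 - 2595/16 = -81130543/495440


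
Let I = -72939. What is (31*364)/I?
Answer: -11284/72939 ≈ -0.15470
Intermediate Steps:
(31*364)/I = (31*364)/(-72939) = 11284*(-1/72939) = -11284/72939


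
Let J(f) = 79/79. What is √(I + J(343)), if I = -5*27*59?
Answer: 2*I*√1991 ≈ 89.241*I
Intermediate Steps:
J(f) = 1 (J(f) = 79*(1/79) = 1)
I = -7965 (I = -135*59 = -7965)
√(I + J(343)) = √(-7965 + 1) = √(-7964) = 2*I*√1991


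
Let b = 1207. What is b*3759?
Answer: 4537113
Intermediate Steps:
b*3759 = 1207*3759 = 4537113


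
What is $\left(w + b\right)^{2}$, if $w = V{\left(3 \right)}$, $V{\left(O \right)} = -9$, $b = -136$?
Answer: $21025$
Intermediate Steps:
$w = -9$
$\left(w + b\right)^{2} = \left(-9 - 136\right)^{2} = \left(-145\right)^{2} = 21025$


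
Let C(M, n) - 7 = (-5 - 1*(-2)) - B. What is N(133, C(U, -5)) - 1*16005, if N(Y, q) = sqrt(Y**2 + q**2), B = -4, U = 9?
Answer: -16005 + sqrt(17753) ≈ -15872.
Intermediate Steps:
C(M, n) = 8 (C(M, n) = 7 + ((-5 - 1*(-2)) - 1*(-4)) = 7 + ((-5 + 2) + 4) = 7 + (-3 + 4) = 7 + 1 = 8)
N(133, C(U, -5)) - 1*16005 = sqrt(133**2 + 8**2) - 1*16005 = sqrt(17689 + 64) - 16005 = sqrt(17753) - 16005 = -16005 + sqrt(17753)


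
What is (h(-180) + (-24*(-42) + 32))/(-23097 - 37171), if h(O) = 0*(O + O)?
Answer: -20/1159 ≈ -0.017256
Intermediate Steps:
h(O) = 0 (h(O) = 0*(2*O) = 0)
(h(-180) + (-24*(-42) + 32))/(-23097 - 37171) = (0 + (-24*(-42) + 32))/(-23097 - 37171) = (0 + (1008 + 32))/(-60268) = (0 + 1040)*(-1/60268) = 1040*(-1/60268) = -20/1159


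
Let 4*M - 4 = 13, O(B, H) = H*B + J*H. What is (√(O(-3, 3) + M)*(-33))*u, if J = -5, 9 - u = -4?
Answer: -429*I*√79/2 ≈ -1906.5*I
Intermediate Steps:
u = 13 (u = 9 - 1*(-4) = 9 + 4 = 13)
O(B, H) = -5*H + B*H (O(B, H) = H*B - 5*H = B*H - 5*H = -5*H + B*H)
M = 17/4 (M = 1 + (¼)*13 = 1 + 13/4 = 17/4 ≈ 4.2500)
(√(O(-3, 3) + M)*(-33))*u = (√(3*(-5 - 3) + 17/4)*(-33))*13 = (√(3*(-8) + 17/4)*(-33))*13 = (√(-24 + 17/4)*(-33))*13 = (√(-79/4)*(-33))*13 = ((I*√79/2)*(-33))*13 = -33*I*√79/2*13 = -429*I*√79/2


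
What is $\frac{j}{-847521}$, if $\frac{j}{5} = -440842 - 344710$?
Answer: $\frac{3927760}{847521} \approx 4.6344$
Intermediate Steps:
$j = -3927760$ ($j = 5 \left(-440842 - 344710\right) = 5 \left(-785552\right) = -3927760$)
$\frac{j}{-847521} = - \frac{3927760}{-847521} = \left(-3927760\right) \left(- \frac{1}{847521}\right) = \frac{3927760}{847521}$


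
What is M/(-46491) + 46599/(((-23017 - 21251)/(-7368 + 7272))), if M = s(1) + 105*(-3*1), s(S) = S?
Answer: 2476090174/24500757 ≈ 101.06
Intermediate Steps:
M = -314 (M = 1 + 105*(-3*1) = 1 + 105*(-3) = 1 - 315 = -314)
M/(-46491) + 46599/(((-23017 - 21251)/(-7368 + 7272))) = -314/(-46491) + 46599/(((-23017 - 21251)/(-7368 + 7272))) = -314*(-1/46491) + 46599/((-44268/(-96))) = 314/46491 + 46599/((-44268*(-1/96))) = 314/46491 + 46599/(3689/8) = 314/46491 + 46599*(8/3689) = 314/46491 + 53256/527 = 2476090174/24500757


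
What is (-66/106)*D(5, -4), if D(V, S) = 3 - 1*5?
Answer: 66/53 ≈ 1.2453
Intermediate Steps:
D(V, S) = -2 (D(V, S) = 3 - 5 = -2)
(-66/106)*D(5, -4) = -66/106*(-2) = -66*1/106*(-2) = -33/53*(-2) = 66/53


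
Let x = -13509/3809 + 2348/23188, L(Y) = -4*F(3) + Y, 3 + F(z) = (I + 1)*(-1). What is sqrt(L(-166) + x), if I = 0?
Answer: 2*I*sqrt(18703473172853755)/22080773 ≈ 12.387*I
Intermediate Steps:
F(z) = -4 (F(z) = -3 + (0 + 1)*(-1) = -3 + 1*(-1) = -3 - 1 = -4)
L(Y) = 16 + Y (L(Y) = -4*(-4) + Y = 16 + Y)
x = -76075790/22080773 (x = -13509*1/3809 + 2348*(1/23188) = -13509/3809 + 587/5797 = -76075790/22080773 ≈ -3.4453)
sqrt(L(-166) + x) = sqrt((16 - 166) - 76075790/22080773) = sqrt(-150 - 76075790/22080773) = sqrt(-3388191740/22080773) = 2*I*sqrt(18703473172853755)/22080773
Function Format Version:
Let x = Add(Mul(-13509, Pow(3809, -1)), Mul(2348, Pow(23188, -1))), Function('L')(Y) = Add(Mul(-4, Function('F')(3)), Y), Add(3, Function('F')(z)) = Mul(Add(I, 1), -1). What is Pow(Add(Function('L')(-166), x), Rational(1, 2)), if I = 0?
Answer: Mul(Rational(2, 22080773), I, Pow(18703473172853755, Rational(1, 2))) ≈ Mul(12.387, I)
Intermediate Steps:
Function('F')(z) = -4 (Function('F')(z) = Add(-3, Mul(Add(0, 1), -1)) = Add(-3, Mul(1, -1)) = Add(-3, -1) = -4)
Function('L')(Y) = Add(16, Y) (Function('L')(Y) = Add(Mul(-4, -4), Y) = Add(16, Y))
x = Rational(-76075790, 22080773) (x = Add(Mul(-13509, Rational(1, 3809)), Mul(2348, Rational(1, 23188))) = Add(Rational(-13509, 3809), Rational(587, 5797)) = Rational(-76075790, 22080773) ≈ -3.4453)
Pow(Add(Function('L')(-166), x), Rational(1, 2)) = Pow(Add(Add(16, -166), Rational(-76075790, 22080773)), Rational(1, 2)) = Pow(Add(-150, Rational(-76075790, 22080773)), Rational(1, 2)) = Pow(Rational(-3388191740, 22080773), Rational(1, 2)) = Mul(Rational(2, 22080773), I, Pow(18703473172853755, Rational(1, 2)))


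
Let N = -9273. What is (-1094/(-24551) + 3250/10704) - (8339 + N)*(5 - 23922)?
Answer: -2935207875768593/131396952 ≈ -2.2338e+7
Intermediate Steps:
(-1094/(-24551) + 3250/10704) - (8339 + N)*(5 - 23922) = (-1094/(-24551) + 3250/10704) - (8339 - 9273)*(5 - 23922) = (-1094*(-1/24551) + 3250*(1/10704)) - (-934)*(-23917) = (1094/24551 + 1625/5352) - 1*22338478 = 45750463/131396952 - 22338478 = -2935207875768593/131396952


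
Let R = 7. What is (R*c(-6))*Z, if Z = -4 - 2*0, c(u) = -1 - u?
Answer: -140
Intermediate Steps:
Z = -4 (Z = -4 + 0 = -4)
(R*c(-6))*Z = (7*(-1 - 1*(-6)))*(-4) = (7*(-1 + 6))*(-4) = (7*5)*(-4) = 35*(-4) = -140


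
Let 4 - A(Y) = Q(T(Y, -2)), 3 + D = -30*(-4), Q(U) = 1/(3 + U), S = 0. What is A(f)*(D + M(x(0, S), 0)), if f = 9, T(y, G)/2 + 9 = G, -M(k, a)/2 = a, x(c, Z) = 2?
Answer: 9009/19 ≈ 474.16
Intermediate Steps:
M(k, a) = -2*a
T(y, G) = -18 + 2*G
D = 117 (D = -3 - 30*(-4) = -3 + 120 = 117)
A(Y) = 77/19 (A(Y) = 4 - 1/(3 + (-18 + 2*(-2))) = 4 - 1/(3 + (-18 - 4)) = 4 - 1/(3 - 22) = 4 - 1/(-19) = 4 - 1*(-1/19) = 4 + 1/19 = 77/19)
A(f)*(D + M(x(0, S), 0)) = 77*(117 - 2*0)/19 = 77*(117 + 0)/19 = (77/19)*117 = 9009/19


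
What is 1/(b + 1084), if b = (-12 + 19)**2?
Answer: 1/1133 ≈ 0.00088261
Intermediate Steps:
b = 49 (b = 7**2 = 49)
1/(b + 1084) = 1/(49 + 1084) = 1/1133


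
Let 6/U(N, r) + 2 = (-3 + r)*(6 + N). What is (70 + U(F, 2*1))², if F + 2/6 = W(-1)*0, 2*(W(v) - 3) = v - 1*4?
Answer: 2534464/529 ≈ 4791.0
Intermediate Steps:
W(v) = 1 + v/2 (W(v) = 3 + (v - 1*4)/2 = 3 + (v - 4)/2 = 3 + (-4 + v)/2 = 3 + (-2 + v/2) = 1 + v/2)
F = -⅓ (F = -⅓ + (1 + (½)*(-1))*0 = -⅓ + (1 - ½)*0 = -⅓ + (½)*0 = -⅓ + 0 = -⅓ ≈ -0.33333)
U(N, r) = 6/(-2 + (-3 + r)*(6 + N))
(70 + U(F, 2*1))² = (70 + 6/(-20 - 3*(-⅓) + 6*(2*1) - 2/3))² = (70 + 6/(-20 + 1 + 6*2 - ⅓*2))² = (70 + 6/(-20 + 1 + 12 - ⅔))² = (70 + 6/(-23/3))² = (70 + 6*(-3/23))² = (70 - 18/23)² = (1592/23)² = 2534464/529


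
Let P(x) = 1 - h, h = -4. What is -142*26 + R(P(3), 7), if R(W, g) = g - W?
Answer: -3690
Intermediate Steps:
P(x) = 5 (P(x) = 1 - 1*(-4) = 1 + 4 = 5)
-142*26 + R(P(3), 7) = -142*26 + (7 - 1*5) = -3692 + (7 - 5) = -3692 + 2 = -3690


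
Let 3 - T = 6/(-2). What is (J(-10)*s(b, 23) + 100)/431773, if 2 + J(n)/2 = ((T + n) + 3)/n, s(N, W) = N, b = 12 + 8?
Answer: 24/431773 ≈ 5.5585e-5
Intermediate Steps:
T = 6 (T = 3 - 6/(-2) = 3 - 6*(-1)/2 = 3 - 1*(-3) = 3 + 3 = 6)
b = 20
J(n) = -4 + 2*(9 + n)/n (J(n) = -4 + 2*(((6 + n) + 3)/n) = -4 + 2*((9 + n)/n) = -4 + 2*(9 + n)/n)
(J(-10)*s(b, 23) + 100)/431773 = ((-2 + 18/(-10))*20 + 100)/431773 = ((-2 + 18*(-⅒))*20 + 100)*(1/431773) = ((-2 - 9/5)*20 + 100)*(1/431773) = (-19/5*20 + 100)*(1/431773) = (-76 + 100)*(1/431773) = 24*(1/431773) = 24/431773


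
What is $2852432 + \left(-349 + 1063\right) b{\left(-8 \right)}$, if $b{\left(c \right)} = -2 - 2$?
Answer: $2849576$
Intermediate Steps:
$b{\left(c \right)} = -4$
$2852432 + \left(-349 + 1063\right) b{\left(-8 \right)} = 2852432 + \left(-349 + 1063\right) \left(-4\right) = 2852432 + 714 \left(-4\right) = 2852432 - 2856 = 2849576$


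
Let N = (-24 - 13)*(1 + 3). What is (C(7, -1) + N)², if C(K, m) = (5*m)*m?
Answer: 20449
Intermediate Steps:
C(K, m) = 5*m²
N = -148 (N = -37*4 = -148)
(C(7, -1) + N)² = (5*(-1)² - 148)² = (5*1 - 148)² = (5 - 148)² = (-143)² = 20449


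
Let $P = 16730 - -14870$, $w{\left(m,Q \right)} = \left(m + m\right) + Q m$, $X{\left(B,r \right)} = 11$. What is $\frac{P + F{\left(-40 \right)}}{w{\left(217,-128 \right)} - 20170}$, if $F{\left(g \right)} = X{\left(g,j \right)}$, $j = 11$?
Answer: $- \frac{31611}{47512} \approx -0.66533$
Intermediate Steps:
$w{\left(m,Q \right)} = 2 m + Q m$
$P = 31600$ ($P = 16730 + 14870 = 31600$)
$F{\left(g \right)} = 11$
$\frac{P + F{\left(-40 \right)}}{w{\left(217,-128 \right)} - 20170} = \frac{31600 + 11}{217 \left(2 - 128\right) - 20170} = \frac{31611}{217 \left(-126\right) - 20170} = \frac{31611}{-27342 - 20170} = \frac{31611}{-47512} = 31611 \left(- \frac{1}{47512}\right) = - \frac{31611}{47512}$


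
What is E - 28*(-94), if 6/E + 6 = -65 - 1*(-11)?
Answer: 26319/10 ≈ 2631.9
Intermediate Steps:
E = -⅒ (E = 6/(-6 + (-65 - 1*(-11))) = 6/(-6 + (-65 + 11)) = 6/(-6 - 54) = 6/(-60) = 6*(-1/60) = -⅒ ≈ -0.10000)
E - 28*(-94) = -⅒ - 28*(-94) = -⅒ + 2632 = 26319/10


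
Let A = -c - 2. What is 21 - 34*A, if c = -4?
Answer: -47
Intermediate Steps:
A = 2 (A = -1*(-4) - 2 = 4 - 2 = 2)
21 - 34*A = 21 - 34*2 = 21 - 68 = -47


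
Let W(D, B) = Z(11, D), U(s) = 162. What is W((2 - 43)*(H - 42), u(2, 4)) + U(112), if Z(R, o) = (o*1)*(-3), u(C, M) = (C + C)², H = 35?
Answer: -699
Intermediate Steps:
u(C, M) = 4*C² (u(C, M) = (2*C)² = 4*C²)
Z(R, o) = -3*o (Z(R, o) = o*(-3) = -3*o)
W(D, B) = -3*D
W((2 - 43)*(H - 42), u(2, 4)) + U(112) = -3*(2 - 43)*(35 - 42) + 162 = -(-123)*(-7) + 162 = -3*287 + 162 = -861 + 162 = -699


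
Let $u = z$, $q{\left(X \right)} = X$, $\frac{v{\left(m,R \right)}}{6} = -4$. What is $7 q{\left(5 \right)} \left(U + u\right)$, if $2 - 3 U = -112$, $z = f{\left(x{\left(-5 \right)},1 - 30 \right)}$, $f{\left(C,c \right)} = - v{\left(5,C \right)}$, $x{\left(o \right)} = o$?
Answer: $2170$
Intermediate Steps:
$v{\left(m,R \right)} = -24$ ($v{\left(m,R \right)} = 6 \left(-4\right) = -24$)
$f{\left(C,c \right)} = 24$ ($f{\left(C,c \right)} = \left(-1\right) \left(-24\right) = 24$)
$z = 24$
$U = 38$ ($U = \frac{2}{3} - - \frac{112}{3} = \frac{2}{3} + \frac{112}{3} = 38$)
$u = 24$
$7 q{\left(5 \right)} \left(U + u\right) = 7 \cdot 5 \left(38 + 24\right) = 35 \cdot 62 = 2170$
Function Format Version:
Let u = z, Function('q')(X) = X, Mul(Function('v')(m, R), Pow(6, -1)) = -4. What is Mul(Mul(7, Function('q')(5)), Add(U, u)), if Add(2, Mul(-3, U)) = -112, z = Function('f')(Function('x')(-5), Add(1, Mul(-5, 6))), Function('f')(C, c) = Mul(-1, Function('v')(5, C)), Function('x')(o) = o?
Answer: 2170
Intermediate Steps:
Function('v')(m, R) = -24 (Function('v')(m, R) = Mul(6, -4) = -24)
Function('f')(C, c) = 24 (Function('f')(C, c) = Mul(-1, -24) = 24)
z = 24
U = 38 (U = Add(Rational(2, 3), Mul(Rational(-1, 3), -112)) = Add(Rational(2, 3), Rational(112, 3)) = 38)
u = 24
Mul(Mul(7, Function('q')(5)), Add(U, u)) = Mul(Mul(7, 5), Add(38, 24)) = Mul(35, 62) = 2170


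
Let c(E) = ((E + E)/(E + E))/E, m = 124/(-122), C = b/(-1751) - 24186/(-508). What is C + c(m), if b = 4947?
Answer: 17761837/405511 ≈ 43.801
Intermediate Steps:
C = 1171665/26162 (C = 4947/(-1751) - 24186/(-508) = 4947*(-1/1751) - 24186*(-1/508) = -291/103 + 12093/254 = 1171665/26162 ≈ 44.785)
m = -62/61 (m = 124*(-1/122) = -62/61 ≈ -1.0164)
c(E) = 1/E (c(E) = ((2*E)/((2*E)))/E = ((2*E)*(1/(2*E)))/E = 1/E)
C + c(m) = 1171665/26162 + 1/(-62/61) = 1171665/26162 - 61/62 = 17761837/405511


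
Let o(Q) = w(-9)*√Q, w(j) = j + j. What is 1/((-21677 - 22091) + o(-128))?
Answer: I/(8*(-5471*I + 18*√2)) ≈ -2.2847e-5 + 1.0631e-7*I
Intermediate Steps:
w(j) = 2*j
o(Q) = -18*√Q (o(Q) = (2*(-9))*√Q = -18*√Q)
1/((-21677 - 22091) + o(-128)) = 1/((-21677 - 22091) - 144*I*√2) = 1/(-43768 - 144*I*√2)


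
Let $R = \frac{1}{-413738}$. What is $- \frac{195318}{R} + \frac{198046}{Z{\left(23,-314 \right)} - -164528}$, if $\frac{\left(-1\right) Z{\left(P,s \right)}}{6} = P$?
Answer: $\frac{6642217295530403}{82195} \approx 8.081 \cdot 10^{10}$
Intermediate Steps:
$R = - \frac{1}{413738} \approx -2.417 \cdot 10^{-6}$
$Z{\left(P,s \right)} = - 6 P$
$- \frac{195318}{R} + \frac{198046}{Z{\left(23,-314 \right)} - -164528} = - \frac{195318}{- \frac{1}{413738}} + \frac{198046}{\left(-6\right) 23 - -164528} = \left(-195318\right) \left(-413738\right) + \frac{198046}{-138 + 164528} = 80810478684 + \frac{198046}{164390} = 80810478684 + 198046 \cdot \frac{1}{164390} = 80810478684 + \frac{99023}{82195} = \frac{6642217295530403}{82195}$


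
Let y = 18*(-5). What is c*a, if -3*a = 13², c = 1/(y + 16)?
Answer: 169/222 ≈ 0.76126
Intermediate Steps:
y = -90
c = -1/74 (c = 1/(-90 + 16) = 1/(-74) = -1/74 ≈ -0.013514)
a = -169/3 (a = -⅓*13² = -⅓*169 = -169/3 ≈ -56.333)
c*a = -1/74*(-169/3) = 169/222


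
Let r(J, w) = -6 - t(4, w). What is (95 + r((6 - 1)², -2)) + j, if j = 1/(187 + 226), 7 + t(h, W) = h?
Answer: 37997/413 ≈ 92.002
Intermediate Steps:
t(h, W) = -7 + h
j = 1/413 ≈ 0.0024213
r(J, w) = -3 (r(J, w) = -6 - (-7 + 4) = -6 - 1*(-3) = -6 + 3 = -3)
(95 + r((6 - 1)², -2)) + j = (95 - 3) + 1/413 = 92 + 1/413 = 37997/413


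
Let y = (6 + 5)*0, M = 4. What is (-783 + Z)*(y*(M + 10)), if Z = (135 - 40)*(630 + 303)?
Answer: 0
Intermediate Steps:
Z = 88635 (Z = 95*933 = 88635)
y = 0 (y = 11*0 = 0)
(-783 + Z)*(y*(M + 10)) = (-783 + 88635)*(0*(4 + 10)) = 87852*(0*14) = 87852*0 = 0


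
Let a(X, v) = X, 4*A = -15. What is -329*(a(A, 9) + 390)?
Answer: -508305/4 ≈ -1.2708e+5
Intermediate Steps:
A = -15/4 (A = (¼)*(-15) = -15/4 ≈ -3.7500)
-329*(a(A, 9) + 390) = -329*(-15/4 + 390) = -329*1545/4 = -508305/4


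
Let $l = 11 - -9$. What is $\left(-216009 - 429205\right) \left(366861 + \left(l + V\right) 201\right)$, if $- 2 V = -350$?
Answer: $-261993015984$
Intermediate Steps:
$V = 175$ ($V = \left(- \frac{1}{2}\right) \left(-350\right) = 175$)
$l = 20$ ($l = 11 + 9 = 20$)
$\left(-216009 - 429205\right) \left(366861 + \left(l + V\right) 201\right) = \left(-216009 - 429205\right) \left(366861 + \left(20 + 175\right) 201\right) = - 645214 \left(366861 + 195 \cdot 201\right) = - 645214 \left(366861 + 39195\right) = \left(-645214\right) 406056 = -261993015984$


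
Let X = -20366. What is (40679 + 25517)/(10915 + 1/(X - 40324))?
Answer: 4017435240/662431349 ≈ 6.0647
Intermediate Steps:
(40679 + 25517)/(10915 + 1/(X - 40324)) = (40679 + 25517)/(10915 + 1/(-20366 - 40324)) = 66196/(10915 + 1/(-60690)) = 66196/(10915 - 1/60690) = 66196/(662431349/60690) = 66196*(60690/662431349) = 4017435240/662431349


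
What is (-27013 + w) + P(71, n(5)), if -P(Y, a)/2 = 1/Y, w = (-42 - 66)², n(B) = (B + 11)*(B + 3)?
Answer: -1089781/71 ≈ -15349.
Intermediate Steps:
n(B) = (3 + B)*(11 + B) (n(B) = (11 + B)*(3 + B) = (3 + B)*(11 + B))
w = 11664 (w = (-108)² = 11664)
P(Y, a) = -2/Y
(-27013 + w) + P(71, n(5)) = (-27013 + 11664) - 2/71 = -15349 - 2*1/71 = -15349 - 2/71 = -1089781/71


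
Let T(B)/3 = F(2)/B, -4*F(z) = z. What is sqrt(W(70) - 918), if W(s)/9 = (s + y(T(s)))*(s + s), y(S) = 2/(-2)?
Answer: 27*sqrt(118) ≈ 293.29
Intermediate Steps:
F(z) = -z/4
T(B) = -3/(2*B) (T(B) = 3*((-1/4*2)/B) = 3*(-1/(2*B)) = -3/(2*B))
y(S) = -1 (y(S) = 2*(-1/2) = -1)
W(s) = 18*s*(-1 + s) (W(s) = 9*((s - 1)*(s + s)) = 9*((-1 + s)*(2*s)) = 9*(2*s*(-1 + s)) = 18*s*(-1 + s))
sqrt(W(70) - 918) = sqrt(18*70*(-1 + 70) - 918) = sqrt(18*70*69 - 918) = sqrt(86940 - 918) = sqrt(86022) = 27*sqrt(118)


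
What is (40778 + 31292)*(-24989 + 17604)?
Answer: -532236950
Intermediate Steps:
(40778 + 31292)*(-24989 + 17604) = 72070*(-7385) = -532236950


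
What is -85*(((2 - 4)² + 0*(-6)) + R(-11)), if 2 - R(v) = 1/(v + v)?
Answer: -11305/22 ≈ -513.86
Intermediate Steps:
R(v) = 2 - 1/(2*v) (R(v) = 2 - 1/(v + v) = 2 - 1/(2*v))
-85*(((2 - 4)² + 0*(-6)) + R(-11)) = -85*(((2 - 4)² + 0*(-6)) + (2 - ½/(-11))) = -85*(((-2)² + 0) + (2 - ½*(-1/11))) = -85*((4 + 0) + (2 + 1/22)) = -85*(4 + 45/22) = -85*133/22 = -11305/22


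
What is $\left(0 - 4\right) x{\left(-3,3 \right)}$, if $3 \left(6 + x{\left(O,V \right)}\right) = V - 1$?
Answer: $\frac{64}{3} \approx 21.333$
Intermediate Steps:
$x{\left(O,V \right)} = - \frac{19}{3} + \frac{V}{3}$ ($x{\left(O,V \right)} = -6 + \frac{V - 1}{3} = -6 + \frac{-1 + V}{3} = -6 + \left(- \frac{1}{3} + \frac{V}{3}\right) = - \frac{19}{3} + \frac{V}{3}$)
$\left(0 - 4\right) x{\left(-3,3 \right)} = \left(0 - 4\right) \left(- \frac{19}{3} + \frac{1}{3} \cdot 3\right) = - 4 \left(- \frac{19}{3} + 1\right) = \left(-4\right) \left(- \frac{16}{3}\right) = \frac{64}{3}$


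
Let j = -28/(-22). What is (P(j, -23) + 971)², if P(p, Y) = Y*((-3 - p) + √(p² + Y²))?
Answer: 172309089/121 - 541052*√64205/121 ≈ 2.9102e+5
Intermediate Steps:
j = 14/11 (j = -28*(-1/22) = 14/11 ≈ 1.2727)
P(p, Y) = Y*(-3 + √(Y² + p²) - p) (P(p, Y) = Y*((-3 - p) + √(Y² + p²)) = Y*(-3 + √(Y² + p²) - p))
(P(j, -23) + 971)² = (-23*(-3 + √((-23)² + (14/11)²) - 1*14/11) + 971)² = (-23*(-3 + √(529 + 196/121) - 14/11) + 971)² = (-23*(-3 + √(64205/121) - 14/11) + 971)² = (-23*(-3 + √64205/11 - 14/11) + 971)² = (-23*(-47/11 + √64205/11) + 971)² = ((1081/11 - 23*√64205/11) + 971)² = (11762/11 - 23*√64205/11)²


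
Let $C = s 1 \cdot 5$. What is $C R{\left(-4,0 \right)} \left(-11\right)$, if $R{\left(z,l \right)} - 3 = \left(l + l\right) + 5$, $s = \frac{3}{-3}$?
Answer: $440$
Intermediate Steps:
$s = -1$ ($s = 3 \left(- \frac{1}{3}\right) = -1$)
$C = -5$ ($C = \left(-1\right) 1 \cdot 5 = \left(-1\right) 5 = -5$)
$R{\left(z,l \right)} = 8 + 2 l$ ($R{\left(z,l \right)} = 3 + \left(\left(l + l\right) + 5\right) = 3 + \left(2 l + 5\right) = 3 + \left(5 + 2 l\right) = 8 + 2 l$)
$C R{\left(-4,0 \right)} \left(-11\right) = - 5 \left(8 + 2 \cdot 0\right) \left(-11\right) = - 5 \left(8 + 0\right) \left(-11\right) = \left(-5\right) 8 \left(-11\right) = \left(-40\right) \left(-11\right) = 440$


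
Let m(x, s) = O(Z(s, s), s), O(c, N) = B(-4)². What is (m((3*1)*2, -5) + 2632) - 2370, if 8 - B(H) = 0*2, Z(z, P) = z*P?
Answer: 326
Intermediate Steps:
Z(z, P) = P*z
B(H) = 8 (B(H) = 8 - 0*2 = 8 - 1*0 = 8 + 0 = 8)
O(c, N) = 64 (O(c, N) = 8² = 64)
m(x, s) = 64
(m((3*1)*2, -5) + 2632) - 2370 = (64 + 2632) - 2370 = 2696 - 2370 = 326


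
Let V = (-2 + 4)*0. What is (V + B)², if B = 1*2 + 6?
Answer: 64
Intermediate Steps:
V = 0 (V = 2*0 = 0)
B = 8 (B = 2 + 6 = 8)
(V + B)² = (0 + 8)² = 8² = 64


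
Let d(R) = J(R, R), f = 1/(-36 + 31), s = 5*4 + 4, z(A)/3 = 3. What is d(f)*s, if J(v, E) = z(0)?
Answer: 216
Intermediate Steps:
z(A) = 9 (z(A) = 3*3 = 9)
s = 24 (s = 20 + 4 = 24)
f = -⅕ (f = 1/(-5) = -⅕ ≈ -0.20000)
J(v, E) = 9
d(R) = 9
d(f)*s = 9*24 = 216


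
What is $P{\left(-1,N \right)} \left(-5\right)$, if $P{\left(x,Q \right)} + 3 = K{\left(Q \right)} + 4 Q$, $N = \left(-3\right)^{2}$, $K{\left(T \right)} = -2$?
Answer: $-155$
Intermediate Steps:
$N = 9$
$P{\left(x,Q \right)} = -5 + 4 Q$ ($P{\left(x,Q \right)} = -3 + \left(-2 + 4 Q\right) = -5 + 4 Q$)
$P{\left(-1,N \right)} \left(-5\right) = \left(-5 + 4 \cdot 9\right) \left(-5\right) = \left(-5 + 36\right) \left(-5\right) = 31 \left(-5\right) = -155$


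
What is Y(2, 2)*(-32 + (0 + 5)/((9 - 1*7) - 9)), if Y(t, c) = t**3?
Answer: -1832/7 ≈ -261.71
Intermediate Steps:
Y(2, 2)*(-32 + (0 + 5)/((9 - 1*7) - 9)) = 2**3*(-32 + (0 + 5)/((9 - 1*7) - 9)) = 8*(-32 + 5/((9 - 7) - 9)) = 8*(-32 + 5/(2 - 9)) = 8*(-32 + 5/(-7)) = 8*(-32 + 5*(-1/7)) = 8*(-32 - 5/7) = 8*(-229/7) = -1832/7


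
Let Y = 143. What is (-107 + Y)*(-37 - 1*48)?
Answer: -3060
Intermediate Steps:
(-107 + Y)*(-37 - 1*48) = (-107 + 143)*(-37 - 1*48) = 36*(-37 - 48) = 36*(-85) = -3060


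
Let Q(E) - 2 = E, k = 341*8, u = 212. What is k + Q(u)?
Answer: 2942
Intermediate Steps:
k = 2728
Q(E) = 2 + E
k + Q(u) = 2728 + (2 + 212) = 2728 + 214 = 2942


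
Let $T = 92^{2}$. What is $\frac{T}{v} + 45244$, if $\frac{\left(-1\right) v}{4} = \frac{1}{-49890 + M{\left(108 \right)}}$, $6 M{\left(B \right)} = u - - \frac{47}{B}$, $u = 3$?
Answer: $\frac{17109026149}{162} \approx 1.0561 \cdot 10^{8}$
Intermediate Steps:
$M{\left(B \right)} = \frac{1}{2} + \frac{47}{6 B}$ ($M{\left(B \right)} = \frac{3 - - \frac{47}{B}}{6} = \frac{3 + \frac{47}{B}}{6} = \frac{1}{2} + \frac{47}{6 B}$)
$T = 8464$
$v = \frac{2592}{32328349}$ ($v = - \frac{4}{-49890 + \frac{47 + 3 \cdot 108}{6 \cdot 108}} = - \frac{4}{-49890 + \frac{1}{6} \cdot \frac{1}{108} \left(47 + 324\right)} = - \frac{4}{-49890 + \frac{1}{6} \cdot \frac{1}{108} \cdot 371} = - \frac{4}{-49890 + \frac{371}{648}} = - \frac{4}{- \frac{32328349}{648}} = \left(-4\right) \left(- \frac{648}{32328349}\right) = \frac{2592}{32328349} \approx 8.0177 \cdot 10^{-5}$)
$\frac{T}{v} + 45244 = \frac{8464}{\frac{2592}{32328349}} + 45244 = 8464 \cdot \frac{32328349}{2592} + 45244 = \frac{17101696621}{162} + 45244 = \frac{17109026149}{162}$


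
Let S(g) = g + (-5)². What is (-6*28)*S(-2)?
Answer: -3864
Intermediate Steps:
S(g) = 25 + g (S(g) = g + 25 = 25 + g)
(-6*28)*S(-2) = (-6*28)*(25 - 2) = -168*23 = -3864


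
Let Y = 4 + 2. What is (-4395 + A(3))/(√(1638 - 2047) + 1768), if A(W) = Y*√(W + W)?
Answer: -7770360/3126233 + 10608*√6/3126233 - 6*I*√2454/3126233 + 4395*I*√409/3126233 ≈ -2.4772 + 0.028336*I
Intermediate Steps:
Y = 6
A(W) = 6*√2*√W (A(W) = 6*√(W + W) = 6*√(2*W) = 6*(√2*√W) = 6*√2*√W)
(-4395 + A(3))/(√(1638 - 2047) + 1768) = (-4395 + 6*√2*√3)/(√(1638 - 2047) + 1768) = (-4395 + 6*√6)/(√(-409) + 1768) = (-4395 + 6*√6)/(I*√409 + 1768) = (-4395 + 6*√6)/(1768 + I*√409)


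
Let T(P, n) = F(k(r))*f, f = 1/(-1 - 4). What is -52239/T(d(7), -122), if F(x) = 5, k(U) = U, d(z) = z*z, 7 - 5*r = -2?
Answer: 52239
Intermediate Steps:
r = 9/5 (r = 7/5 - 1/5*(-2) = 7/5 + 2/5 = 9/5 ≈ 1.8000)
d(z) = z**2
f = -1/5 (f = 1/(-5) = -1/5 ≈ -0.20000)
T(P, n) = -1 (T(P, n) = 5*(-1/5) = -1)
-52239/T(d(7), -122) = -52239/(-1) = -52239*(-1) = 52239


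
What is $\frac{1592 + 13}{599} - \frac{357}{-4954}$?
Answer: $\frac{8165013}{2967446} \approx 2.7515$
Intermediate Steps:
$\frac{1592 + 13}{599} - \frac{357}{-4954} = 1605 \cdot \frac{1}{599} - - \frac{357}{4954} = \frac{1605}{599} + \frac{357}{4954} = \frac{8165013}{2967446}$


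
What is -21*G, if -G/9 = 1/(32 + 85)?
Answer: 21/13 ≈ 1.6154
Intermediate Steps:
G = -1/13 (G = -9/(32 + 85) = -9/117 = -9*1/117 = -1/13 ≈ -0.076923)
-21*G = -21*(-1/13) = 21/13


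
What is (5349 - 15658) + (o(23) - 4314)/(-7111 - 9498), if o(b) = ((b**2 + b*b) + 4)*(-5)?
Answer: -171212557/16609 ≈ -10308.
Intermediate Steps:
o(b) = -20 - 10*b**2 (o(b) = ((b**2 + b**2) + 4)*(-5) = (2*b**2 + 4)*(-5) = (4 + 2*b**2)*(-5) = -20 - 10*b**2)
(5349 - 15658) + (o(23) - 4314)/(-7111 - 9498) = (5349 - 15658) + ((-20 - 10*23**2) - 4314)/(-7111 - 9498) = -10309 + ((-20 - 10*529) - 4314)/(-16609) = -10309 + ((-20 - 5290) - 4314)*(-1/16609) = -10309 + (-5310 - 4314)*(-1/16609) = -10309 - 9624*(-1/16609) = -10309 + 9624/16609 = -171212557/16609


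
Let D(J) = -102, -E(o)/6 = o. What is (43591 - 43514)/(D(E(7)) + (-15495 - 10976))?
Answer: -77/26573 ≈ -0.0028977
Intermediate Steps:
E(o) = -6*o
(43591 - 43514)/(D(E(7)) + (-15495 - 10976)) = (43591 - 43514)/(-102 + (-15495 - 10976)) = 77/(-102 - 26471) = 77/(-26573) = 77*(-1/26573) = -77/26573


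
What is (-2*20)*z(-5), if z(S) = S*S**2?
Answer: 5000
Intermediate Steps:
z(S) = S**3
(-2*20)*z(-5) = -2*20*(-5)**3 = -40*(-125) = 5000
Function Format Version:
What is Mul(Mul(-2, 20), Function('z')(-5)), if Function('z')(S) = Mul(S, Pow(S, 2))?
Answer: 5000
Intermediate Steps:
Function('z')(S) = Pow(S, 3)
Mul(Mul(-2, 20), Function('z')(-5)) = Mul(Mul(-2, 20), Pow(-5, 3)) = Mul(-40, -125) = 5000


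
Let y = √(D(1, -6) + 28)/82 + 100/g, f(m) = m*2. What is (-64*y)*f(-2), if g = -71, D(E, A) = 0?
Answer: -25600/71 + 256*√7/41 ≈ -344.04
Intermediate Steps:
f(m) = 2*m
y = -100/71 + √7/41 (y = √(0 + 28)/82 + 100/(-71) = √28*(1/82) + 100*(-1/71) = (2*√7)*(1/82) - 100/71 = √7/41 - 100/71 = -100/71 + √7/41 ≈ -1.3439)
(-64*y)*f(-2) = (-64*(-100/71 + √7/41))*(2*(-2)) = (6400/71 - 64*√7/41)*(-4) = -25600/71 + 256*√7/41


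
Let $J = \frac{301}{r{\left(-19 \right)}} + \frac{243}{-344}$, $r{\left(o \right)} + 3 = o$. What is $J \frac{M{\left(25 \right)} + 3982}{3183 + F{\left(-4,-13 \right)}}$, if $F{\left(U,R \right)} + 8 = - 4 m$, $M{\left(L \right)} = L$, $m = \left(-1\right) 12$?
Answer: $- \frac{218161115}{12195832} \approx -17.888$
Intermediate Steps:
$m = -12$
$r{\left(o \right)} = -3 + o$
$F{\left(U,R \right)} = 40$ ($F{\left(U,R \right)} = -8 - -48 = -8 + 48 = 40$)
$J = - \frac{54445}{3784}$ ($J = \frac{301}{-3 - 19} + \frac{243}{-344} = \frac{301}{-22} + 243 \left(- \frac{1}{344}\right) = 301 \left(- \frac{1}{22}\right) - \frac{243}{344} = - \frac{301}{22} - \frac{243}{344} = - \frac{54445}{3784} \approx -14.388$)
$J \frac{M{\left(25 \right)} + 3982}{3183 + F{\left(-4,-13 \right)}} = - \frac{54445 \frac{25 + 3982}{3183 + 40}}{3784} = - \frac{54445 \cdot \frac{4007}{3223}}{3784} = - \frac{54445 \cdot 4007 \cdot \frac{1}{3223}}{3784} = \left(- \frac{54445}{3784}\right) \frac{4007}{3223} = - \frac{218161115}{12195832}$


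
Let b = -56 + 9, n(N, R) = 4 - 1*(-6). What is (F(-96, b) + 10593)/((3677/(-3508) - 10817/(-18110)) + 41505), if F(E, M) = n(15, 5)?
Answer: 336803658820/1318389512483 ≈ 0.25547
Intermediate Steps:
n(N, R) = 10 (n(N, R) = 4 + 6 = 10)
b = -47
F(E, M) = 10
(F(-96, b) + 10593)/((3677/(-3508) - 10817/(-18110)) + 41505) = (10 + 10593)/((3677/(-3508) - 10817/(-18110)) + 41505) = 10603/((3677*(-1/3508) - 10817*(-1/18110)) + 41505) = 10603/((-3677/3508 + 10817/18110) + 41505) = 10603/(-14322217/31764940 + 41505) = 10603/(1318389512483/31764940) = 10603*(31764940/1318389512483) = 336803658820/1318389512483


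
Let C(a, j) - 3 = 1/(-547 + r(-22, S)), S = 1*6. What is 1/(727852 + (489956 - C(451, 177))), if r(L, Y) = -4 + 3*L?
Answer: 617/751385686 ≈ 8.2115e-7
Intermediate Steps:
S = 6
C(a, j) = 1850/617 (C(a, j) = 3 + 1/(-547 + (-4 + 3*(-22))) = 3 + 1/(-547 + (-4 - 66)) = 3 + 1/(-547 - 70) = 3 + 1/(-617) = 3 - 1/617 = 1850/617)
1/(727852 + (489956 - C(451, 177))) = 1/(727852 + (489956 - 1*1850/617)) = 1/(727852 + (489956 - 1850/617)) = 1/(727852 + 302301002/617) = 1/(751385686/617) = 617/751385686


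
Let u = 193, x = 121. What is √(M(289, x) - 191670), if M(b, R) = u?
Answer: 13*I*√1133 ≈ 437.58*I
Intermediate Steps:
M(b, R) = 193
√(M(289, x) - 191670) = √(193 - 191670) = √(-191477) = 13*I*√1133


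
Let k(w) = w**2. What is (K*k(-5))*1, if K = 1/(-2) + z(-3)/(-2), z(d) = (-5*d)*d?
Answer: 550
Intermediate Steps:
z(d) = -5*d**2
K = 22 (K = 1/(-2) - 5*(-3)**2/(-2) = 1*(-1/2) - 5*9*(-1/2) = -1/2 - 45*(-1/2) = -1/2 + 45/2 = 22)
(K*k(-5))*1 = (22*(-5)**2)*1 = (22*25)*1 = 550*1 = 550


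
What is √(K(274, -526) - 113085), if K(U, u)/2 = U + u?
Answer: 3*I*√12621 ≈ 337.03*I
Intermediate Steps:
K(U, u) = 2*U + 2*u (K(U, u) = 2*(U + u) = 2*U + 2*u)
√(K(274, -526) - 113085) = √((2*274 + 2*(-526)) - 113085) = √((548 - 1052) - 113085) = √(-504 - 113085) = √(-113589) = 3*I*√12621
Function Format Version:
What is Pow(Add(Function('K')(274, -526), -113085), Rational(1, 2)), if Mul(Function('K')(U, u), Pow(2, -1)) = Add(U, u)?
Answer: Mul(3, I, Pow(12621, Rational(1, 2))) ≈ Mul(337.03, I)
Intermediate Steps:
Function('K')(U, u) = Add(Mul(2, U), Mul(2, u)) (Function('K')(U, u) = Mul(2, Add(U, u)) = Add(Mul(2, U), Mul(2, u)))
Pow(Add(Function('K')(274, -526), -113085), Rational(1, 2)) = Pow(Add(Add(Mul(2, 274), Mul(2, -526)), -113085), Rational(1, 2)) = Pow(Add(Add(548, -1052), -113085), Rational(1, 2)) = Pow(Add(-504, -113085), Rational(1, 2)) = Pow(-113589, Rational(1, 2)) = Mul(3, I, Pow(12621, Rational(1, 2)))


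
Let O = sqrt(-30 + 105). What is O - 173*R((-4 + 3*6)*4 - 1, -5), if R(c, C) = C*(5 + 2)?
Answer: 6055 + 5*sqrt(3) ≈ 6063.7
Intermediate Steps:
O = 5*sqrt(3) (O = sqrt(75) = 5*sqrt(3) ≈ 8.6602)
R(c, C) = 7*C (R(c, C) = C*7 = 7*C)
O - 173*R((-4 + 3*6)*4 - 1, -5) = 5*sqrt(3) - 1211*(-5) = 5*sqrt(3) - 173*(-35) = 5*sqrt(3) + 6055 = 6055 + 5*sqrt(3)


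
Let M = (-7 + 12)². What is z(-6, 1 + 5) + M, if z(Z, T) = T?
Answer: 31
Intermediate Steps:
M = 25 (M = 5² = 25)
z(-6, 1 + 5) + M = (1 + 5) + 25 = 6 + 25 = 31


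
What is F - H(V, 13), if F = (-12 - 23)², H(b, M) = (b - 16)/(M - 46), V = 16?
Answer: 1225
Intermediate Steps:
H(b, M) = (-16 + b)/(-46 + M)
F = 1225 (F = (-35)² = 1225)
F - H(V, 13) = 1225 - (-16 + 16)/(-46 + 13) = 1225 - 0/(-33) = 1225 - (-1)*0/33 = 1225 - 1*0 = 1225 + 0 = 1225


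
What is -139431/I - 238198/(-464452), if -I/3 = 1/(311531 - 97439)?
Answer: 2310730881184883/232226 ≈ 9.9503e+9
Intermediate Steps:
I = -1/71364 (I = -3/(311531 - 97439) = -3/214092 = -3*1/214092 = -1/71364 ≈ -1.4013e-5)
-139431/I - 238198/(-464452) = -139431/(-1/71364) - 238198/(-464452) = -139431*(-71364) - 238198*(-1/464452) = 9950353884 + 119099/232226 = 2310730881184883/232226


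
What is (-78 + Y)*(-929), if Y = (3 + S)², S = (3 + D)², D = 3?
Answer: -1340547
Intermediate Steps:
S = 36 (S = (3 + 3)² = 6² = 36)
Y = 1521 (Y = (3 + 36)² = 39² = 1521)
(-78 + Y)*(-929) = (-78 + 1521)*(-929) = 1443*(-929) = -1340547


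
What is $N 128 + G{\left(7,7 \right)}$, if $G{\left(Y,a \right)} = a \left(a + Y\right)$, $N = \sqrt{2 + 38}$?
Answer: $98 + 256 \sqrt{10} \approx 907.54$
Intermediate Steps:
$N = 2 \sqrt{10}$ ($N = \sqrt{40} = 2 \sqrt{10} \approx 6.3246$)
$G{\left(Y,a \right)} = a \left(Y + a\right)$
$N 128 + G{\left(7,7 \right)} = 2 \sqrt{10} \cdot 128 + 7 \left(7 + 7\right) = 256 \sqrt{10} + 7 \cdot 14 = 256 \sqrt{10} + 98 = 98 + 256 \sqrt{10}$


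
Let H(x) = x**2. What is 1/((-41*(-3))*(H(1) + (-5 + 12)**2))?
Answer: 1/6150 ≈ 0.00016260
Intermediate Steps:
1/((-41*(-3))*(H(1) + (-5 + 12)**2)) = 1/((-41*(-3))*(1**2 + (-5 + 12)**2)) = 1/(123*(1 + 7**2)) = 1/(123*(1 + 49)) = 1/(123*50) = 1/6150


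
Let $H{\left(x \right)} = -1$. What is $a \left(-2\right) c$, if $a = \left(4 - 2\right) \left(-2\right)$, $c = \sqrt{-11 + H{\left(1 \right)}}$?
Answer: $16 i \sqrt{3} \approx 27.713 i$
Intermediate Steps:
$c = 2 i \sqrt{3}$ ($c = \sqrt{-11 - 1} = \sqrt{-12} = 2 i \sqrt{3} \approx 3.4641 i$)
$a = -4$ ($a = 2 \left(-2\right) = -4$)
$a \left(-2\right) c = \left(-4\right) \left(-2\right) 2 i \sqrt{3} = 8 \cdot 2 i \sqrt{3} = 16 i \sqrt{3}$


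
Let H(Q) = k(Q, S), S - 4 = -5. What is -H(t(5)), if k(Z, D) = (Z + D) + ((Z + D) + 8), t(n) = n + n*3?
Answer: -46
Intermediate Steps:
S = -1 (S = 4 - 5 = -1)
t(n) = 4*n (t(n) = n + 3*n = 4*n)
k(Z, D) = 8 + 2*D + 2*Z (k(Z, D) = (D + Z) + ((D + Z) + 8) = (D + Z) + (8 + D + Z) = 8 + 2*D + 2*Z)
H(Q) = 6 + 2*Q (H(Q) = 8 + 2*(-1) + 2*Q = 8 - 2 + 2*Q = 6 + 2*Q)
-H(t(5)) = -(6 + 2*(4*5)) = -(6 + 2*20) = -(6 + 40) = -1*46 = -46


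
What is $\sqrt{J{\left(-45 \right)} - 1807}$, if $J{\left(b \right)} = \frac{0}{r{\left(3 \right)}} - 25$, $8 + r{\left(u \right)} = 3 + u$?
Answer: $2 i \sqrt{458} \approx 42.802 i$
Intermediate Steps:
$r{\left(u \right)} = -5 + u$ ($r{\left(u \right)} = -8 + \left(3 + u\right) = -5 + u$)
$J{\left(b \right)} = -25$ ($J{\left(b \right)} = \frac{0}{-5 + 3} - 25 = \frac{0}{-2} - 25 = 0 \left(- \frac{1}{2}\right) - 25 = 0 - 25 = -25$)
$\sqrt{J{\left(-45 \right)} - 1807} = \sqrt{-25 - 1807} = \sqrt{-1832} = 2 i \sqrt{458}$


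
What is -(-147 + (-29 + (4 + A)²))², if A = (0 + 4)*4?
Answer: -50176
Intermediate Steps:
A = 16 (A = 4*4 = 16)
-(-147 + (-29 + (4 + A)²))² = -(-147 + (-29 + (4 + 16)²))² = -(-147 + (-29 + 20²))² = -(-147 + (-29 + 400))² = -(-147 + 371)² = -1*224² = -1*50176 = -50176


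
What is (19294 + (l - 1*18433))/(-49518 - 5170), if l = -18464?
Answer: 17603/54688 ≈ 0.32188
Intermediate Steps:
(19294 + (l - 1*18433))/(-49518 - 5170) = (19294 + (-18464 - 1*18433))/(-49518 - 5170) = (19294 + (-18464 - 18433))/(-54688) = (19294 - 36897)*(-1/54688) = -17603*(-1/54688) = 17603/54688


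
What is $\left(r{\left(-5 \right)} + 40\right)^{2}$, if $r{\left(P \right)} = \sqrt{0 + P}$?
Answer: $\left(40 + i \sqrt{5}\right)^{2} \approx 1595.0 + 178.89 i$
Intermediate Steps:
$r{\left(P \right)} = \sqrt{P}$
$\left(r{\left(-5 \right)} + 40\right)^{2} = \left(\sqrt{-5} + 40\right)^{2} = \left(i \sqrt{5} + 40\right)^{2} = \left(40 + i \sqrt{5}\right)^{2}$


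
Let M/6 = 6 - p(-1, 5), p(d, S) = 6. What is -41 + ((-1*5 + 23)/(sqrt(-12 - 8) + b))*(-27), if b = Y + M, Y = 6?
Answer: (-41*sqrt(5) + 366*I)/(sqrt(5) - 3*I) ≈ -93.071 + 38.812*I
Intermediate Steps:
M = 0 (M = 6*(6 - 1*6) = 6*(6 - 6) = 6*0 = 0)
b = 6 (b = 6 + 0 = 6)
-41 + ((-1*5 + 23)/(sqrt(-12 - 8) + b))*(-27) = -41 + ((-1*5 + 23)/(sqrt(-12 - 8) + 6))*(-27) = -41 + ((-5 + 23)/(sqrt(-20) + 6))*(-27) = -41 + (18/(2*I*sqrt(5) + 6))*(-27) = -41 + (18/(6 + 2*I*sqrt(5)))*(-27) = -41 - 486/(6 + 2*I*sqrt(5))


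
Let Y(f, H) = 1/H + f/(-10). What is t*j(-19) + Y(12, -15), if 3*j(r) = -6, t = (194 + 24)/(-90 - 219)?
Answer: 223/1545 ≈ 0.14434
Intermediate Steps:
Y(f, H) = 1/H - f/10 (Y(f, H) = 1/H + f*(-⅒) = 1/H - f/10)
t = -218/309 (t = 218/(-309) = 218*(-1/309) = -218/309 ≈ -0.70550)
j(r) = -2 (j(r) = (⅓)*(-6) = -2)
t*j(-19) + Y(12, -15) = -218/309*(-2) + (1/(-15) - ⅒*12) = 436/309 + (-1/15 - 6/5) = 436/309 - 19/15 = 223/1545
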